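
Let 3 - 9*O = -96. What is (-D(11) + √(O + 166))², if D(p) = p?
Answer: (11 - √177)² ≈ 5.3090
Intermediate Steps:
O = 11 (O = ⅓ - ⅑*(-96) = ⅓ + 32/3 = 11)
(-D(11) + √(O + 166))² = (-1*11 + √(11 + 166))² = (-11 + √177)²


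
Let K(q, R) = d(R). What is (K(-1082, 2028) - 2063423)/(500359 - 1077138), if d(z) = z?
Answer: 294485/82397 ≈ 3.5740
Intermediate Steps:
K(q, R) = R
(K(-1082, 2028) - 2063423)/(500359 - 1077138) = (2028 - 2063423)/(500359 - 1077138) = -2061395/(-576779) = -2061395*(-1/576779) = 294485/82397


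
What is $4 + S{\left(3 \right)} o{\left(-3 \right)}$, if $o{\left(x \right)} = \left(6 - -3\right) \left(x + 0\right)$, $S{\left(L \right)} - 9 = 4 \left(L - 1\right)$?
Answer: $-455$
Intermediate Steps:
$S{\left(L \right)} = 5 + 4 L$ ($S{\left(L \right)} = 9 + 4 \left(L - 1\right) = 9 + 4 \left(-1 + L\right) = 9 + \left(-4 + 4 L\right) = 5 + 4 L$)
$o{\left(x \right)} = 9 x$ ($o{\left(x \right)} = \left(6 + 3\right) x = 9 x$)
$4 + S{\left(3 \right)} o{\left(-3 \right)} = 4 + \left(5 + 4 \cdot 3\right) 9 \left(-3\right) = 4 + \left(5 + 12\right) \left(-27\right) = 4 + 17 \left(-27\right) = 4 - 459 = -455$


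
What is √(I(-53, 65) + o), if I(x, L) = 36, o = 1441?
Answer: √1477 ≈ 38.432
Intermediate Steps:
√(I(-53, 65) + o) = √(36 + 1441) = √1477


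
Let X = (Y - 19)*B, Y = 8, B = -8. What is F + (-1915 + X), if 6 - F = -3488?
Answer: 1667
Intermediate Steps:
F = 3494 (F = 6 - 1*(-3488) = 6 + 3488 = 3494)
X = 88 (X = (8 - 19)*(-8) = -11*(-8) = 88)
F + (-1915 + X) = 3494 + (-1915 + 88) = 3494 - 1827 = 1667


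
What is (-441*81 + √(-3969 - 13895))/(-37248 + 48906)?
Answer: -11907/3886 + I*√4466/5829 ≈ -3.0641 + 0.011465*I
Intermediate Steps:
(-441*81 + √(-3969 - 13895))/(-37248 + 48906) = (-35721 + √(-17864))/11658 = (-35721 + 2*I*√4466)*(1/11658) = -11907/3886 + I*√4466/5829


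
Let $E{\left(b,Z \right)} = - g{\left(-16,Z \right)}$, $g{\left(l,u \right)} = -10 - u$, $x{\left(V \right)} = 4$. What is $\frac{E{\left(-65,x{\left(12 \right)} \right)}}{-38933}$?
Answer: $- \frac{14}{38933} \approx -0.00035959$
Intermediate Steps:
$E{\left(b,Z \right)} = 10 + Z$ ($E{\left(b,Z \right)} = - (-10 - Z) = 10 + Z$)
$\frac{E{\left(-65,x{\left(12 \right)} \right)}}{-38933} = \frac{10 + 4}{-38933} = 14 \left(- \frac{1}{38933}\right) = - \frac{14}{38933}$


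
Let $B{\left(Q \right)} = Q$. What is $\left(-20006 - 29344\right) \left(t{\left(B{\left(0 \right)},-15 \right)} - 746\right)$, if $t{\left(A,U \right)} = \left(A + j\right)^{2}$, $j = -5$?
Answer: $35581350$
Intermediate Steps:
$t{\left(A,U \right)} = \left(-5 + A\right)^{2}$ ($t{\left(A,U \right)} = \left(A - 5\right)^{2} = \left(-5 + A\right)^{2}$)
$\left(-20006 - 29344\right) \left(t{\left(B{\left(0 \right)},-15 \right)} - 746\right) = \left(-20006 - 29344\right) \left(\left(-5 + 0\right)^{2} - 746\right) = - 49350 \left(\left(-5\right)^{2} - 746\right) = - 49350 \left(25 - 746\right) = \left(-49350\right) \left(-721\right) = 35581350$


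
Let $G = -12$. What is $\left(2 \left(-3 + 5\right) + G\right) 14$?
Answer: $-112$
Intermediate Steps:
$\left(2 \left(-3 + 5\right) + G\right) 14 = \left(2 \left(-3 + 5\right) - 12\right) 14 = \left(2 \cdot 2 - 12\right) 14 = \left(4 - 12\right) 14 = \left(-8\right) 14 = -112$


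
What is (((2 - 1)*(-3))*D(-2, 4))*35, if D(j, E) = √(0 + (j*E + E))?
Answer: -210*I ≈ -210.0*I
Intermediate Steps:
D(j, E) = √(E + E*j) (D(j, E) = √(0 + (E*j + E)) = √(0 + (E + E*j)) = √(E + E*j))
(((2 - 1)*(-3))*D(-2, 4))*35 = (((2 - 1)*(-3))*√(4*(1 - 2)))*35 = ((1*(-3))*√(4*(-1)))*35 = -6*I*35 = -210*I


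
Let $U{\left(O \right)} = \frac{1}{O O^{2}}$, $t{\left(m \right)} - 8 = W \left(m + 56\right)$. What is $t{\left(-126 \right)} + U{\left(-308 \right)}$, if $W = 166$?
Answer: $- \frac{339280716545}{29218112} \approx -11612.0$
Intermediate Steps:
$t{\left(m \right)} = 9304 + 166 m$ ($t{\left(m \right)} = 8 + 166 \left(m + 56\right) = 8 + 166 \left(56 + m\right) = 8 + \left(9296 + 166 m\right) = 9304 + 166 m$)
$U{\left(O \right)} = \frac{1}{O^{3}}$
$t{\left(-126 \right)} + U{\left(-308 \right)} = \left(9304 + 166 \left(-126\right)\right) + \frac{1}{-29218112} = \left(9304 - 20916\right) - \frac{1}{29218112} = -11612 - \frac{1}{29218112} = - \frac{339280716545}{29218112}$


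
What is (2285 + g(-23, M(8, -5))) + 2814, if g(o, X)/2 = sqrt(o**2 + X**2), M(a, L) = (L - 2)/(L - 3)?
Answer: 5099 + sqrt(33905)/4 ≈ 5145.0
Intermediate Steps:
M(a, L) = (-2 + L)/(-3 + L)
g(o, X) = 2*sqrt(X**2 + o**2) (g(o, X) = 2*sqrt(o**2 + X**2) = 2*sqrt(X**2 + o**2))
(2285 + g(-23, M(8, -5))) + 2814 = (2285 + 2*sqrt(((-2 - 5)/(-3 - 5))**2 + (-23)**2)) + 2814 = (2285 + 2*sqrt((-7/(-8))**2 + 529)) + 2814 = (2285 + 2*sqrt((-1/8*(-7))**2 + 529)) + 2814 = (2285 + 2*sqrt((7/8)**2 + 529)) + 2814 = (2285 + 2*sqrt(49/64 + 529)) + 2814 = (2285 + 2*sqrt(33905/64)) + 2814 = (2285 + 2*(sqrt(33905)/8)) + 2814 = (2285 + sqrt(33905)/4) + 2814 = 5099 + sqrt(33905)/4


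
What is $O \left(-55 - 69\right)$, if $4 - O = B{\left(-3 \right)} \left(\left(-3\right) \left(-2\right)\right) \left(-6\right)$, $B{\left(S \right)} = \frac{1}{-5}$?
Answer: $\frac{1984}{5} \approx 396.8$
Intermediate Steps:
$B{\left(S \right)} = - \frac{1}{5}$
$O = - \frac{16}{5}$ ($O = 4 - - \frac{\left(-3\right) \left(-2\right)}{5} \left(-6\right) = 4 - \left(- \frac{1}{5}\right) 6 \left(-6\right) = 4 - \left(- \frac{6}{5}\right) \left(-6\right) = 4 - \frac{36}{5} = - \frac{16}{5} \approx -3.2$)
$O \left(-55 - 69\right) = - \frac{16 \left(-55 - 69\right)}{5} = \left(- \frac{16}{5}\right) \left(-124\right) = \frac{1984}{5}$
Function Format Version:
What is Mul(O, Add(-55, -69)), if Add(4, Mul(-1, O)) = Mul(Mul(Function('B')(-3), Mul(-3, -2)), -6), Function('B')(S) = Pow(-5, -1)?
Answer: Rational(1984, 5) ≈ 396.80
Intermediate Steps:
Function('B')(S) = Rational(-1, 5)
O = Rational(-16, 5) (O = Add(4, Mul(-1, Mul(Mul(Rational(-1, 5), Mul(-3, -2)), -6))) = Add(4, Mul(-1, Mul(Mul(Rational(-1, 5), 6), -6))) = Add(4, Mul(-1, Mul(Rational(-6, 5), -6))) = Add(4, Mul(-1, Rational(36, 5))) = Add(4, Rational(-36, 5)) = Rational(-16, 5) ≈ -3.2000)
Mul(O, Add(-55, -69)) = Mul(Rational(-16, 5), Add(-55, -69)) = Mul(Rational(-16, 5), -124) = Rational(1984, 5)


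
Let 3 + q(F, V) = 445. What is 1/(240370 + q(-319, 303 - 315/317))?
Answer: 1/240812 ≈ 4.1526e-6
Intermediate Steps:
q(F, V) = 442 (q(F, V) = -3 + 445 = 442)
1/(240370 + q(-319, 303 - 315/317)) = 1/(240370 + 442) = 1/240812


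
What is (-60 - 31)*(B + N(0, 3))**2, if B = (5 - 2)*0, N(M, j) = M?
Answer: 0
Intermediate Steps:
B = 0 (B = 3*0 = 0)
(-60 - 31)*(B + N(0, 3))**2 = (-60 - 31)*(0 + 0)**2 = -91*0**2 = -91*0 = 0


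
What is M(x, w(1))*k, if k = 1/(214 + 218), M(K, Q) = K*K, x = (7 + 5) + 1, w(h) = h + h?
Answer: 169/432 ≈ 0.39120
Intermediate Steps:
w(h) = 2*h
x = 13 (x = 12 + 1 = 13)
M(K, Q) = K²
k = 1/432 ≈ 0.0023148
M(x, w(1))*k = 13²*(1/432) = 169*(1/432) = 169/432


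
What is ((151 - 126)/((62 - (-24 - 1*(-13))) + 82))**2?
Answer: 25/961 ≈ 0.026015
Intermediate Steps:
((151 - 126)/((62 - (-24 - 1*(-13))) + 82))**2 = (25/((62 - (-24 + 13)) + 82))**2 = (25/((62 - 1*(-11)) + 82))**2 = (25/((62 + 11) + 82))**2 = (25/(73 + 82))**2 = (25/155)**2 = (25*(1/155))**2 = (5/31)**2 = 25/961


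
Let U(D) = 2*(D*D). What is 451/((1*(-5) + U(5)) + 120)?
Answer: 41/15 ≈ 2.7333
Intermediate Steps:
U(D) = 2*D²
451/((1*(-5) + U(5)) + 120) = 451/((1*(-5) + 2*5²) + 120) = 451/((-5 + 2*25) + 120) = 451/((-5 + 50) + 120) = 451/(45 + 120) = 451/165 = (1/165)*451 = 41/15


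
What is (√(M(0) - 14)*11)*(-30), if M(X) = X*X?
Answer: -330*I*√14 ≈ -1234.7*I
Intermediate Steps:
M(X) = X²
(√(M(0) - 14)*11)*(-30) = (√(0² - 14)*11)*(-30) = (√(0 - 14)*11)*(-30) = (√(-14)*11)*(-30) = ((I*√14)*11)*(-30) = (11*I*√14)*(-30) = -330*I*√14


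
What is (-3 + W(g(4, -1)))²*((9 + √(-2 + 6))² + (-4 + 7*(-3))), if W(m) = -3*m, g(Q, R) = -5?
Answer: 13824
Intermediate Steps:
(-3 + W(g(4, -1)))²*((9 + √(-2 + 6))² + (-4 + 7*(-3))) = (-3 - 3*(-5))²*((9 + √(-2 + 6))² + (-4 + 7*(-3))) = (-3 + 15)²*((9 + √4)² + (-4 - 21)) = 12²*((9 + 2)² - 25) = 144*(11² - 25) = 144*(121 - 25) = 144*96 = 13824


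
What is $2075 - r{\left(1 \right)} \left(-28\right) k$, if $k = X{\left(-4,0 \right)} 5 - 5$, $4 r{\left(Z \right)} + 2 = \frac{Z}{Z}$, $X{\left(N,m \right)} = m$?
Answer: $2110$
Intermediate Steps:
$r{\left(Z \right)} = - \frac{1}{4}$ ($r{\left(Z \right)} = - \frac{1}{2} + \frac{Z \frac{1}{Z}}{4} = - \frac{1}{2} + \frac{1}{4} \cdot 1 = - \frac{1}{2} + \frac{1}{4} = - \frac{1}{4}$)
$k = -5$ ($k = 0 \cdot 5 - 5 = 0 - 5 = -5$)
$2075 - r{\left(1 \right)} \left(-28\right) k = 2075 - \left(- \frac{1}{4}\right) \left(-28\right) \left(-5\right) = 2075 - 7 \left(-5\right) = 2075 - -35 = 2075 + 35 = 2110$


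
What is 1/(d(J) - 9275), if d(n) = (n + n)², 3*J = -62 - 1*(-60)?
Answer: -9/83459 ≈ -0.00010784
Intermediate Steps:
J = -⅔ (J = (-62 - 1*(-60))/3 = (-62 + 60)/3 = (⅓)*(-2) = -⅔ ≈ -0.66667)
d(n) = 4*n² (d(n) = (2*n)² = 4*n²)
1/(d(J) - 9275) = 1/(4*(-⅔)² - 9275) = 1/(4*(4/9) - 9275) = 1/(16/9 - 9275) = 1/(-83459/9) = -9/83459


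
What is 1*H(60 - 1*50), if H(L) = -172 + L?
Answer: -162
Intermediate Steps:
1*H(60 - 1*50) = 1*(-172 + (60 - 1*50)) = 1*(-172 + (60 - 50)) = 1*(-172 + 10) = 1*(-162) = -162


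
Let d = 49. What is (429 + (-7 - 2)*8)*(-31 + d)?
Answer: 6426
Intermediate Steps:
(429 + (-7 - 2)*8)*(-31 + d) = (429 + (-7 - 2)*8)*(-31 + 49) = (429 - 9*8)*18 = (429 - 72)*18 = 357*18 = 6426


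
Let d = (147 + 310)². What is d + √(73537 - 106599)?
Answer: 208849 + I*√33062 ≈ 2.0885e+5 + 181.83*I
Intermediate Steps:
d = 208849 (d = 457² = 208849)
d + √(73537 - 106599) = 208849 + √(73537 - 106599) = 208849 + √(-33062) = 208849 + I*√33062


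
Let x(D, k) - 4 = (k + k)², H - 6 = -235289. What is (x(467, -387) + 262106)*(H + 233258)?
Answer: -1743901650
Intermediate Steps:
H = -235283 (H = 6 - 235289 = -235283)
x(D, k) = 4 + 4*k² (x(D, k) = 4 + (k + k)² = 4 + (2*k)² = 4 + 4*k²)
(x(467, -387) + 262106)*(H + 233258) = ((4 + 4*(-387)²) + 262106)*(-235283 + 233258) = ((4 + 4*149769) + 262106)*(-2025) = ((4 + 599076) + 262106)*(-2025) = (599080 + 262106)*(-2025) = 861186*(-2025) = -1743901650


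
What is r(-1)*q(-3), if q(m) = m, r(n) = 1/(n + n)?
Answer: 3/2 ≈ 1.5000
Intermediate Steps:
r(n) = 1/(2*n)
r(-1)*q(-3) = ((1/2)/(-1))*(-3) = ((1/2)*(-1))*(-3) = -1/2*(-3) = 3/2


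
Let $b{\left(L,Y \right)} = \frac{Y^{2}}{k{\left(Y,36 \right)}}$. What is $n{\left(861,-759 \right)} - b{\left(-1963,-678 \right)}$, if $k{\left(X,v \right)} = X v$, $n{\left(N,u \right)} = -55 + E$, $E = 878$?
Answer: $\frac{5051}{6} \approx 841.83$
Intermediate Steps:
$n{\left(N,u \right)} = 823$ ($n{\left(N,u \right)} = -55 + 878 = 823$)
$b{\left(L,Y \right)} = \frac{Y}{36}$ ($b{\left(L,Y \right)} = \frac{Y^{2}}{Y 36} = \frac{Y^{2}}{36 Y} = Y^{2} \frac{1}{36 Y} = \frac{Y}{36}$)
$n{\left(861,-759 \right)} - b{\left(-1963,-678 \right)} = 823 - \frac{1}{36} \left(-678\right) = 823 - - \frac{113}{6} = 823 + \frac{113}{6} = \frac{5051}{6}$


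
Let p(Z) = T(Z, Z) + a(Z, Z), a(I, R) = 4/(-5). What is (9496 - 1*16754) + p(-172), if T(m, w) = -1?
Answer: -36299/5 ≈ -7259.8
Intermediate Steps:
a(I, R) = -4/5 (a(I, R) = 4*(-1/5) = -4/5)
p(Z) = -9/5 (p(Z) = -1 - 4/5 = -9/5)
(9496 - 1*16754) + p(-172) = (9496 - 1*16754) - 9/5 = (9496 - 16754) - 9/5 = -7258 - 9/5 = -36299/5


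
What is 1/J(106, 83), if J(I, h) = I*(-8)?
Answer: -1/848 ≈ -0.0011792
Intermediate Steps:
J(I, h) = -8*I
1/J(106, 83) = 1/(-8*106) = 1/(-848) = -1/848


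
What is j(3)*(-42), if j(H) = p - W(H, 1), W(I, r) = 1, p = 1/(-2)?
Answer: 63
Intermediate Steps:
p = -½ (p = 1*(-½) = -½ ≈ -0.50000)
j(H) = -3/2 (j(H) = -½ - 1*1 = -½ - 1 = -3/2)
j(3)*(-42) = -3/2*(-42) = 63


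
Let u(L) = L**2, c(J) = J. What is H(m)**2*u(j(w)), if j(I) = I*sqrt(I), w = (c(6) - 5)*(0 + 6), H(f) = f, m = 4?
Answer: 3456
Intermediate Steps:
w = 6 (w = (6 - 5)*(0 + 6) = 1*6 = 6)
j(I) = I**(3/2)
H(m)**2*u(j(w)) = 4**2*(6**(3/2))**2 = 16*(6*sqrt(6))**2 = 16*216 = 3456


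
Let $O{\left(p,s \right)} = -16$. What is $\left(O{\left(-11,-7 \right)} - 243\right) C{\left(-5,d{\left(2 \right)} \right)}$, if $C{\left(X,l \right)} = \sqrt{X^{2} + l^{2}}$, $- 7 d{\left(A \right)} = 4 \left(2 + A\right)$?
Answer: $- 37 \sqrt{1481} \approx -1423.9$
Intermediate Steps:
$d{\left(A \right)} = - \frac{8}{7} - \frac{4 A}{7}$ ($d{\left(A \right)} = - \frac{4 \left(2 + A\right)}{7} = - \frac{8 + 4 A}{7} = - \frac{8}{7} - \frac{4 A}{7}$)
$\left(O{\left(-11,-7 \right)} - 243\right) C{\left(-5,d{\left(2 \right)} \right)} = \left(-16 - 243\right) \sqrt{\left(-5\right)^{2} + \left(- \frac{8}{7} - \frac{8}{7}\right)^{2}} = - 259 \sqrt{25 + \left(- \frac{8}{7} - \frac{8}{7}\right)^{2}} = - 259 \sqrt{25 + \left(- \frac{16}{7}\right)^{2}} = - 259 \sqrt{25 + \frac{256}{49}} = - 259 \sqrt{\frac{1481}{49}} = - 259 \frac{\sqrt{1481}}{7} = - 37 \sqrt{1481}$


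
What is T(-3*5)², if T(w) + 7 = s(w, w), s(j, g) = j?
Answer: 484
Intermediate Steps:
T(w) = -7 + w
T(-3*5)² = (-7 - 3*5)² = (-7 - 15)² = (-22)² = 484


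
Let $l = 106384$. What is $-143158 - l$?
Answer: $-249542$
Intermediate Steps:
$-143158 - l = -143158 - 106384 = -249542$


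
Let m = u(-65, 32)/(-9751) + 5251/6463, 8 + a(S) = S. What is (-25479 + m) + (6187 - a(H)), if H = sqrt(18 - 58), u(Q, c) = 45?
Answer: -1215240517826/63020713 - 2*I*sqrt(10) ≈ -19283.0 - 6.3246*I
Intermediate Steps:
H = 2*I*sqrt(10) (H = sqrt(-40) = 2*I*sqrt(10) ≈ 6.3246*I)
a(S) = -8 + S
m = 50911666/63020713 (m = 45/(-9751) + 5251/6463 = 45*(-1/9751) + 5251*(1/6463) = -45/9751 + 5251/6463 = 50911666/63020713 ≈ 0.80786)
(-25479 + m) + (6187 - a(H)) = (-25479 + 50911666/63020713) + (6187 - (-8 + 2*I*sqrt(10))) = -1605653834861/63020713 + (6187 + (8 - 2*I*sqrt(10))) = -1605653834861/63020713 + (6195 - 2*I*sqrt(10)) = -1215240517826/63020713 - 2*I*sqrt(10)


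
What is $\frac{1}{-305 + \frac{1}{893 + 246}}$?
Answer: $- \frac{1139}{347394} \approx -0.0032787$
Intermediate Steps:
$\frac{1}{-305 + \frac{1}{893 + 246}} = \frac{1}{-305 + \frac{1}{1139}} = \frac{1}{- \frac{347394}{1139}} = - \frac{1139}{347394}$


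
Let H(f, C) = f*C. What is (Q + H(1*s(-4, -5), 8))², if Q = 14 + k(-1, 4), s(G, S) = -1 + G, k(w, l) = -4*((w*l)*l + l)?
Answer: 484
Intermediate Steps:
k(w, l) = -4*l - 4*w*l² (k(w, l) = -4*((l*w)*l + l) = -4*(w*l² + l) = -4*(l + w*l²) = -4*l - 4*w*l²)
Q = 62 (Q = 14 - 4*4*(1 + 4*(-1)) = 14 - 4*4*(1 - 4) = 14 - 4*4*(-3) = 14 + 48 = 62)
H(f, C) = C*f
(Q + H(1*s(-4, -5), 8))² = (62 + 8*(1*(-1 - 4)))² = (62 + 8*(1*(-5)))² = (62 + 8*(-5))² = (62 - 40)² = 22² = 484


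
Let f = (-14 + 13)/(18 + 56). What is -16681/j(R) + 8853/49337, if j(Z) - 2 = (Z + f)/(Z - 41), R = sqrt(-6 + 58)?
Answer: -1605628979302189/187864293849 - 831981556*sqrt(13)/3807777 ≈ -9334.5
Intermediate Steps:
R = 2*sqrt(13) (R = sqrt(52) = 2*sqrt(13) ≈ 7.2111)
f = -1/74 ≈ -0.013514
j(Z) = 2 + (-1/74 + Z)/(-41 + Z) (j(Z) = 2 + (Z - 1/74)/(Z - 41) = 2 + (-1/74 + Z)/(-41 + Z))
-16681/j(R) + 8853/49337 = -16681*74*(-41 + 2*sqrt(13))/(3*(-2023 + 74*(2*sqrt(13)))) + 8853/49337 = -16681*74*(-41 + 2*sqrt(13))/(3*(-2023 + 148*sqrt(13))) + 8853*(1/49337) = -1234394*(-41 + 2*sqrt(13))/(3*(-2023 + 148*sqrt(13))) + 8853/49337 = 8853/49337 - 1234394*(-41 + 2*sqrt(13))/(3*(-2023 + 148*sqrt(13)))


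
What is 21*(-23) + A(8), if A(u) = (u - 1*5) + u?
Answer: -472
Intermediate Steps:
A(u) = -5 + 2*u (A(u) = (u - 5) + u = (-5 + u) + u = -5 + 2*u)
21*(-23) + A(8) = 21*(-23) + (-5 + 2*8) = -483 + (-5 + 16) = -483 + 11 = -472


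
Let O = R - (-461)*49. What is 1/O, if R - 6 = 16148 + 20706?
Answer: 1/59449 ≈ 1.6821e-5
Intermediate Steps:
R = 36860 (R = 6 + (16148 + 20706) = 6 + 36854 = 36860)
O = 59449 (O = 36860 - (-461)*49 = 36860 - 1*(-22589) = 36860 + 22589 = 59449)
1/O = 1/59449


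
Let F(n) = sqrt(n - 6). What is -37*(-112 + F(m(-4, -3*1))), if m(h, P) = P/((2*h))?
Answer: 4144 - 111*I*sqrt(10)/4 ≈ 4144.0 - 87.753*I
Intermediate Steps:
m(h, P) = P/(2*h) (m(h, P) = P*(1/(2*h)) = P/(2*h))
F(n) = sqrt(-6 + n)
-37*(-112 + F(m(-4, -3*1))) = -37*(-112 + sqrt(-6 + (1/2)*(-3*1)/(-4))) = -37*(-112 + sqrt(-6 + (1/2)*(-3)*(-1/4))) = -37*(-112 + sqrt(-6 + 3/8)) = -37*(-112 + sqrt(-45/8)) = -37*(-112 + 3*I*sqrt(10)/4) = 4144 - 111*I*sqrt(10)/4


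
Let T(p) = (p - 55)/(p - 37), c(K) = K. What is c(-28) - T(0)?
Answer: -1091/37 ≈ -29.486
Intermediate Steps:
T(p) = (-55 + p)/(-37 + p)
c(-28) - T(0) = -28 - (-55 + 0)/(-37 + 0) = -28 - (-55)/(-37) = -28 - (-1)*(-55)/37 = -28 - 1*55/37 = -28 - 55/37 = -1091/37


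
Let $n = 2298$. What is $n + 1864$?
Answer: $4162$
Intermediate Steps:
$n + 1864 = 2298 + 1864 = 4162$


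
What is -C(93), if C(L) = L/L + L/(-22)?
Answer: 71/22 ≈ 3.2273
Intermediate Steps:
C(L) = 1 - L/22 (C(L) = 1 + L*(-1/22) = 1 - L/22)
-C(93) = -(1 - 1/22*93) = -(1 - 93/22) = -1*(-71/22) = 71/22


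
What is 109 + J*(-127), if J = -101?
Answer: 12936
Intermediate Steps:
109 + J*(-127) = 109 - 101*(-127) = 109 + 12827 = 12936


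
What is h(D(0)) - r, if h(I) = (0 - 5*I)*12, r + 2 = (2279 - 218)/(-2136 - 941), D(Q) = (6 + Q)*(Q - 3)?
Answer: 3331375/3077 ≈ 1082.7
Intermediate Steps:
D(Q) = (-3 + Q)*(6 + Q) (D(Q) = (6 + Q)*(-3 + Q) = (-3 + Q)*(6 + Q))
r = -8215/3077 (r = -2 + (2279 - 218)/(-2136 - 941) = -2 + 2061/(-3077) = -2 + 2061*(-1/3077) = -2 - 2061/3077 = -8215/3077 ≈ -2.6698)
h(I) = -60*I (h(I) = -5*I*12 = -60*I)
h(D(0)) - r = -60*(-18 + 0² + 3*0) - 1*(-8215/3077) = -60*(-18 + 0 + 0) + 8215/3077 = -60*(-18) + 8215/3077 = 1080 + 8215/3077 = 3331375/3077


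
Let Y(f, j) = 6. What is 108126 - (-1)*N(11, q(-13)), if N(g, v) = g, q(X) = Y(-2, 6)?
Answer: 108137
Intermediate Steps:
q(X) = 6
108126 - (-1)*N(11, q(-13)) = 108126 - (-1)*11 = 108126 - 1*(-11) = 108126 + 11 = 108137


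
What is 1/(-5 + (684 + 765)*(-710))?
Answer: -1/1028795 ≈ -9.7201e-7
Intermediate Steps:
1/(-5 + (684 + 765)*(-710)) = 1/(-5 + 1449*(-710)) = 1/(-5 - 1028790) = 1/(-1028795) = -1/1028795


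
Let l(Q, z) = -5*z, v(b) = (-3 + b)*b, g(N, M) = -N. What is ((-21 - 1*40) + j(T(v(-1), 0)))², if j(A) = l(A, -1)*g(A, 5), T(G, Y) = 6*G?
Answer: 32761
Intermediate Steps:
v(b) = b*(-3 + b)
j(A) = -5*A (j(A) = (-5*(-1))*(-A) = 5*(-A) = -5*A)
((-21 - 1*40) + j(T(v(-1), 0)))² = ((-21 - 1*40) - 30*(-(-3 - 1)))² = ((-21 - 40) - 30*(-1*(-4)))² = (-61 - 30*4)² = (-61 - 5*24)² = (-61 - 120)² = (-181)² = 32761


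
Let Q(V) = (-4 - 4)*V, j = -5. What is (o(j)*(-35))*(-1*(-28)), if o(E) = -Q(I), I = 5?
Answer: -39200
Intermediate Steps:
Q(V) = -8*V
o(E) = 40 (o(E) = -(-8)*5 = -1*(-40) = 40)
(o(j)*(-35))*(-1*(-28)) = (40*(-35))*(-1*(-28)) = -1400*28 = -39200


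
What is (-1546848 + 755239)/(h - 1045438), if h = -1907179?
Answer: 791609/2952617 ≈ 0.26810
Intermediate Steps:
(-1546848 + 755239)/(h - 1045438) = (-1546848 + 755239)/(-1907179 - 1045438) = -791609/(-2952617) = -791609*(-1/2952617) = 791609/2952617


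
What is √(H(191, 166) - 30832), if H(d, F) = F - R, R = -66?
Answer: 30*I*√34 ≈ 174.93*I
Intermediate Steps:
H(d, F) = 66 + F (H(d, F) = F - 1*(-66) = F + 66 = 66 + F)
√(H(191, 166) - 30832) = √((66 + 166) - 30832) = √(232 - 30832) = √(-30600) = 30*I*√34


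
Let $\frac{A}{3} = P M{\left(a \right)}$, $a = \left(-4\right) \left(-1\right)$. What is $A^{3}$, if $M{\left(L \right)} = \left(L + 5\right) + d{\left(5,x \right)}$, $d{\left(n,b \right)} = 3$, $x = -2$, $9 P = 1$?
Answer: $64$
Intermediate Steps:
$P = \frac{1}{9}$ ($P = \frac{1}{9} \cdot 1 = \frac{1}{9} \approx 0.11111$)
$a = 4$
$M{\left(L \right)} = 8 + L$ ($M{\left(L \right)} = \left(L + 5\right) + 3 = \left(5 + L\right) + 3 = 8 + L$)
$A = 4$ ($A = 3 \frac{8 + 4}{9} = 3 \cdot \frac{1}{9} \cdot 12 = 3 \cdot \frac{4}{3} = 4$)
$A^{3} = 4^{3} = 64$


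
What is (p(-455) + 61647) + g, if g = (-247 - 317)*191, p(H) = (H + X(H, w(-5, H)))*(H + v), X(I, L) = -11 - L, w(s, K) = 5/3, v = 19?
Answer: 473477/3 ≈ 1.5783e+5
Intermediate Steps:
w(s, K) = 5/3 (w(s, K) = 5*(⅓) = 5/3)
p(H) = (19 + H)*(-38/3 + H) (p(H) = (H + (-11 - 1*5/3))*(H + 19) = (H + (-11 - 5/3))*(19 + H) = (H - 38/3)*(19 + H) = (-38/3 + H)*(19 + H) = (19 + H)*(-38/3 + H))
g = -107724 (g = -564*191 = -107724)
(p(-455) + 61647) + g = ((-722/3 + (-455)² + (19/3)*(-455)) + 61647) - 107724 = ((-722/3 + 207025 - 8645/3) + 61647) - 107724 = (611708/3 + 61647) - 107724 = 796649/3 - 107724 = 473477/3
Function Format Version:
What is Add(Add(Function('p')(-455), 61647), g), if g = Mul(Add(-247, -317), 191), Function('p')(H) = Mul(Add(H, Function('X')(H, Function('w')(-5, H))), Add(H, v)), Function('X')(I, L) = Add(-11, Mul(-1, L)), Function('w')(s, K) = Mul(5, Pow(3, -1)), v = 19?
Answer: Rational(473477, 3) ≈ 1.5783e+5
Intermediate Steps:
Function('w')(s, K) = Rational(5, 3) (Function('w')(s, K) = Mul(5, Rational(1, 3)) = Rational(5, 3))
Function('p')(H) = Mul(Add(19, H), Add(Rational(-38, 3), H)) (Function('p')(H) = Mul(Add(H, Add(-11, Mul(-1, Rational(5, 3)))), Add(H, 19)) = Mul(Add(H, Add(-11, Rational(-5, 3))), Add(19, H)) = Mul(Add(H, Rational(-38, 3)), Add(19, H)) = Mul(Add(Rational(-38, 3), H), Add(19, H)) = Mul(Add(19, H), Add(Rational(-38, 3), H)))
g = -107724 (g = Mul(-564, 191) = -107724)
Add(Add(Function('p')(-455), 61647), g) = Add(Add(Add(Rational(-722, 3), Pow(-455, 2), Mul(Rational(19, 3), -455)), 61647), -107724) = Add(Add(Add(Rational(-722, 3), 207025, Rational(-8645, 3)), 61647), -107724) = Add(Add(Rational(611708, 3), 61647), -107724) = Add(Rational(796649, 3), -107724) = Rational(473477, 3)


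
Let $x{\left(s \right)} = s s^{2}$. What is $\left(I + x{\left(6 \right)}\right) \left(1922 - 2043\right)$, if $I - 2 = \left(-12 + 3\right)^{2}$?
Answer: $-36179$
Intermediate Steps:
$x{\left(s \right)} = s^{3}$
$I = 83$ ($I = 2 + \left(-12 + 3\right)^{2} = 2 + \left(-9\right)^{2} = 2 + 81 = 83$)
$\left(I + x{\left(6 \right)}\right) \left(1922 - 2043\right) = \left(83 + 6^{3}\right) \left(1922 - 2043\right) = \left(83 + 216\right) \left(1922 - 2043\right) = 299 \left(-121\right) = -36179$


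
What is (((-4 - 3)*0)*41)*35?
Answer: 0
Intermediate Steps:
(((-4 - 3)*0)*41)*35 = (-7*0*41)*35 = (0*41)*35 = 0*35 = 0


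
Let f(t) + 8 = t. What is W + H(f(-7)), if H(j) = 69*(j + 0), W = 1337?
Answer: 302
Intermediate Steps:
f(t) = -8 + t
H(j) = 69*j
W + H(f(-7)) = 1337 + 69*(-8 - 7) = 1337 + 69*(-15) = 1337 - 1035 = 302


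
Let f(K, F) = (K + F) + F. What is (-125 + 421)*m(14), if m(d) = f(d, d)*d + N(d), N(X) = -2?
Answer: 173456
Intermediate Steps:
f(K, F) = K + 2*F (f(K, F) = (F + K) + F = K + 2*F)
m(d) = -2 + 3*d² (m(d) = (d + 2*d)*d - 2 = (3*d)*d - 2 = 3*d² - 2 = -2 + 3*d²)
(-125 + 421)*m(14) = (-125 + 421)*(-2 + 3*14²) = 296*(-2 + 3*196) = 296*(-2 + 588) = 296*586 = 173456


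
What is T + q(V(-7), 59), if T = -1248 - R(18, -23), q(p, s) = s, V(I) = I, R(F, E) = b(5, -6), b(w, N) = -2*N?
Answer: -1201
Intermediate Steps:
R(F, E) = 12 (R(F, E) = -2*(-6) = 12)
T = -1260 (T = -1248 - 1*12 = -1248 - 12 = -1260)
T + q(V(-7), 59) = -1260 + 59 = -1201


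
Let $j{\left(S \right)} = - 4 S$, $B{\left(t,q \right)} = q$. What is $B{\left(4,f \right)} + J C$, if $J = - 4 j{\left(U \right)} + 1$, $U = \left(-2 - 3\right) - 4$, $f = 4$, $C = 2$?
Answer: $-282$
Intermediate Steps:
$U = -9$ ($U = -5 - 4 = -9$)
$J = -143$ ($J = - 4 \left(\left(-4\right) \left(-9\right)\right) + 1 = \left(-4\right) 36 + 1 = -144 + 1 = -143$)
$B{\left(4,f \right)} + J C = 4 - 286 = -282$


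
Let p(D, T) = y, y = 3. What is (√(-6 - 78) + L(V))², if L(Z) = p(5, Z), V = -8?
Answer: -75 + 12*I*√21 ≈ -75.0 + 54.991*I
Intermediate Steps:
p(D, T) = 3
L(Z) = 3
(√(-6 - 78) + L(V))² = (√(-6 - 78) + 3)² = (√(-84) + 3)² = (2*I*√21 + 3)² = (3 + 2*I*√21)²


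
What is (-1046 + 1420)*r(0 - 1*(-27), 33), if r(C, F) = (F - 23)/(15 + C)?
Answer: 1870/21 ≈ 89.048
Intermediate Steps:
r(C, F) = (-23 + F)/(15 + C)
(-1046 + 1420)*r(0 - 1*(-27), 33) = (-1046 + 1420)*((-23 + 33)/(15 + (0 - 1*(-27)))) = 374*(10/(15 + (0 + 27))) = 374*(10/(15 + 27)) = 374*(10/42) = 374*((1/42)*10) = 374*(5/21) = 1870/21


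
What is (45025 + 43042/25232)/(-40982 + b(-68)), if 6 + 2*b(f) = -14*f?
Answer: -189352307/170353848 ≈ -1.1115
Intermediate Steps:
b(f) = -3 - 7*f (b(f) = -3 + (-14*f)/2 = -3 - 7*f)
(45025 + 43042/25232)/(-40982 + b(-68)) = (45025 + 43042/25232)/(-40982 + (-3 - 7*(-68))) = (45025 + 43042*(1/25232))/(-40982 + (-3 + 476)) = (45025 + 21521/12616)/(-40982 + 473) = (568056921/12616)/(-40509) = (568056921/12616)*(-1/40509) = -189352307/170353848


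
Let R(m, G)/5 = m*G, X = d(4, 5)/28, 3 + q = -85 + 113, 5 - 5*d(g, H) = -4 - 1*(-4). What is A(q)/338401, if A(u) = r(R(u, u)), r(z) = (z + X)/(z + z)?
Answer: 87501/59220175000 ≈ 1.4776e-6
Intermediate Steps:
d(g, H) = 1 (d(g, H) = 1 - (-4 - 1*(-4))/5 = 1 - (-4 + 4)/5 = 1 - 1/5*0 = 1 + 0 = 1)
q = 25 (q = -3 + (-85 + 113) = -3 + 28 = 25)
X = 1/28 ≈ 0.035714
R(m, G) = 5*G*m (R(m, G) = 5*(m*G) = 5*(G*m) = 5*G*m)
r(z) = (1/28 + z)/(2*z) (r(z) = (z + 1/28)/(z + z) = (1/28 + z)/((2*z)) = (1/28 + z)*(1/(2*z)) = (1/28 + z)/(2*z))
A(u) = (1 + 140*u**2)/(280*u**2) (A(u) = (1 + 28*(5*u*u))/(56*((5*u*u))) = (1 + 28*(5*u**2))/(56*((5*u**2))) = (1/(5*u**2))*(1 + 140*u**2)/56 = (1 + 140*u**2)/(280*u**2))
A(q)/338401 = (1/2 + (1/280)/25**2)/338401 = (1/2 + (1/280)*(1/625))*(1/338401) = (1/2 + 1/175000)*(1/338401) = (87501/175000)*(1/338401) = 87501/59220175000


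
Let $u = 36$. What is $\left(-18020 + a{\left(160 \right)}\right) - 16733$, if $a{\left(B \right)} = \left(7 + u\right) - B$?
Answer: $-34870$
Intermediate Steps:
$a{\left(B \right)} = 43 - B$ ($a{\left(B \right)} = \left(7 + 36\right) - B = 43 - B$)
$\left(-18020 + a{\left(160 \right)}\right) - 16733 = \left(-18020 + \left(43 - 160\right)\right) - 16733 = \left(-18020 - 117\right) - 16733 = -18137 - 16733 = -34870$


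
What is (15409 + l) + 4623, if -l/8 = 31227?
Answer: -229784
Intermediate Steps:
l = -249816 (l = -8*31227 = -249816)
(15409 + l) + 4623 = (15409 - 249816) + 4623 = -234407 + 4623 = -229784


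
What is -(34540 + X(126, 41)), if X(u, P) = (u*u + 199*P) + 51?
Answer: -58626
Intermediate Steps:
X(u, P) = 51 + u² + 199*P (X(u, P) = (u² + 199*P) + 51 = 51 + u² + 199*P)
-(34540 + X(126, 41)) = -(34540 + (51 + 126² + 199*41)) = -(34540 + (51 + 15876 + 8159)) = -(34540 + 24086) = -1*58626 = -58626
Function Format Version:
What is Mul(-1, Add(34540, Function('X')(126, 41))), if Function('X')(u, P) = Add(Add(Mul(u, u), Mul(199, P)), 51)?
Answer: -58626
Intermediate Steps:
Function('X')(u, P) = Add(51, Pow(u, 2), Mul(199, P)) (Function('X')(u, P) = Add(Add(Pow(u, 2), Mul(199, P)), 51) = Add(51, Pow(u, 2), Mul(199, P)))
Mul(-1, Add(34540, Function('X')(126, 41))) = Mul(-1, Add(34540, Add(51, Pow(126, 2), Mul(199, 41)))) = Mul(-1, Add(34540, Add(51, 15876, 8159))) = Mul(-1, Add(34540, 24086)) = Mul(-1, 58626) = -58626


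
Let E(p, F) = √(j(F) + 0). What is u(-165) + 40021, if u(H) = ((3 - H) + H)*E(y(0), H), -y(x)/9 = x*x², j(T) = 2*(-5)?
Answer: 40021 + 3*I*√10 ≈ 40021.0 + 9.4868*I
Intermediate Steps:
j(T) = -10
y(x) = -9*x³ (y(x) = -9*x*x² = -9*x³)
E(p, F) = I*√10 (E(p, F) = √(-10 + 0) = √(-10) = I*√10)
u(H) = 3*I*√10 (u(H) = ((3 - H) + H)*(I*√10) = 3*(I*√10) = 3*I*√10)
u(-165) + 40021 = 3*I*√10 + 40021 = 40021 + 3*I*√10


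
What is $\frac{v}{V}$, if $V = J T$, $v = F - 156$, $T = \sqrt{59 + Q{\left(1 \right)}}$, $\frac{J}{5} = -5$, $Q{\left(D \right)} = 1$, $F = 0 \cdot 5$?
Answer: $\frac{26 \sqrt{15}}{125} \approx 0.80558$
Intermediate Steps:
$F = 0$
$J = -25$ ($J = 5 \left(-5\right) = -25$)
$T = 2 \sqrt{15}$ ($T = \sqrt{59 + 1} = \sqrt{60} = 2 \sqrt{15} \approx 7.746$)
$v = -156$ ($v = 0 - 156 = -156$)
$V = - 50 \sqrt{15}$ ($V = - 25 \cdot 2 \sqrt{15} = - 50 \sqrt{15} \approx -193.65$)
$\frac{v}{V} = - \frac{156}{\left(-50\right) \sqrt{15}} = - 156 \left(- \frac{\sqrt{15}}{750}\right) = \frac{26 \sqrt{15}}{125}$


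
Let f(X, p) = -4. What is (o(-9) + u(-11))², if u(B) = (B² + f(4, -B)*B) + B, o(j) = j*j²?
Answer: 330625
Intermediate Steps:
o(j) = j³
u(B) = B² - 3*B (u(B) = (B² - 4*B) + B = B² - 3*B)
(o(-9) + u(-11))² = ((-9)³ - 11*(-3 - 11))² = (-729 - 11*(-14))² = (-729 + 154)² = (-575)² = 330625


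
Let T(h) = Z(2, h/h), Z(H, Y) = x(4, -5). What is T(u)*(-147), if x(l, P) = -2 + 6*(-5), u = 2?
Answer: 4704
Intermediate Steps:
x(l, P) = -32 (x(l, P) = -2 - 30 = -32)
Z(H, Y) = -32
T(h) = -32
T(u)*(-147) = -32*(-147) = 4704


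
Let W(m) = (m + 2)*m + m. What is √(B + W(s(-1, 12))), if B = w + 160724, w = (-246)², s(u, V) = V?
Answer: 2*√55355 ≈ 470.55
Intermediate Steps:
w = 60516
B = 221240 (B = 60516 + 160724 = 221240)
W(m) = m + m*(2 + m) (W(m) = (2 + m)*m + m = m*(2 + m) + m = m + m*(2 + m))
√(B + W(s(-1, 12))) = √(221240 + 12*(3 + 12)) = √(221240 + 12*15) = √(221240 + 180) = √221420 = 2*√55355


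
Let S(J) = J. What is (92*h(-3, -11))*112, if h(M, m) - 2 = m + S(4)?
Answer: -51520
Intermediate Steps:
h(M, m) = 6 + m (h(M, m) = 2 + (m + 4) = 2 + (4 + m) = 6 + m)
(92*h(-3, -11))*112 = (92*(6 - 11))*112 = (92*(-5))*112 = -460*112 = -51520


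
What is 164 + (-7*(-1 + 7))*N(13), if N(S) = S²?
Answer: -6934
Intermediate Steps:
164 + (-7*(-1 + 7))*N(13) = 164 - 7*(-1 + 7)*13² = 164 - 7*6*169 = 164 - 42*169 = 164 - 7098 = -6934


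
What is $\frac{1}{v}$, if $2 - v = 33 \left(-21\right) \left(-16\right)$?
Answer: $- \frac{1}{11086} \approx -9.0204 \cdot 10^{-5}$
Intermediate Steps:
$v = -11086$ ($v = 2 - 33 \left(-21\right) \left(-16\right) = 2 - \left(-693\right) \left(-16\right) = 2 - 11088 = -11086$)
$\frac{1}{v} = \frac{1}{-11086} = - \frac{1}{11086}$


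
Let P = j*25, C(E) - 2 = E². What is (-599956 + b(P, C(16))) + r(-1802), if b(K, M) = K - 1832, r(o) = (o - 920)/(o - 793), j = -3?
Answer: -1561831763/2595 ≈ -6.0186e+5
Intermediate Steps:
C(E) = 2 + E²
r(o) = (-920 + o)/(-793 + o)
P = -75 (P = -3*25 = -75)
b(K, M) = -1832 + K
(-599956 + b(P, C(16))) + r(-1802) = (-599956 + (-1832 - 75)) + (-920 - 1802)/(-793 - 1802) = (-599956 - 1907) - 2722/(-2595) = -601863 - 1/2595*(-2722) = -601863 + 2722/2595 = -1561831763/2595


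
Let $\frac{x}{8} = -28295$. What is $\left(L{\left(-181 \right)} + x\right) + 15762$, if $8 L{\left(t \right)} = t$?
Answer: $- \frac{1684965}{8} \approx -2.1062 \cdot 10^{5}$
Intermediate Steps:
$x = -226360$ ($x = 8 \left(-28295\right) = -226360$)
$L{\left(t \right)} = \frac{t}{8}$
$\left(L{\left(-181 \right)} + x\right) + 15762 = \left(\frac{1}{8} \left(-181\right) - 226360\right) + 15762 = \left(- \frac{181}{8} - 226360\right) + 15762 = - \frac{1811061}{8} + 15762 = - \frac{1684965}{8}$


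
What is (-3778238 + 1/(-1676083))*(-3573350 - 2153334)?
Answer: 36265030924618650420/1676083 ≈ 2.1637e+13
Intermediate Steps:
(-3778238 + 1/(-1676083))*(-3573350 - 2153334) = (-3778238 - 1/1676083)*(-5726684) = -6332640481755/1676083*(-5726684) = 36265030924618650420/1676083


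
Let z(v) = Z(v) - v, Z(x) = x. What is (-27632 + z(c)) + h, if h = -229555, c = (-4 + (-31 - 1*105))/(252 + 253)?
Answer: -257187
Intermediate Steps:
c = -28/101 (c = (-4 + (-31 - 105))/505 = (-4 - 136)*(1/505) = -140*1/505 = -28/101 ≈ -0.27723)
z(v) = 0 (z(v) = v - v = 0)
(-27632 + z(c)) + h = (-27632 + 0) - 229555 = -27632 - 229555 = -257187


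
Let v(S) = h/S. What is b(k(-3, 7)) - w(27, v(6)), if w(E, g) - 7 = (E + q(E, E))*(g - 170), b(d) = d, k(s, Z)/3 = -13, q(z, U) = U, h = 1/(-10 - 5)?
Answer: 45673/5 ≈ 9134.6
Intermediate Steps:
h = -1/15 (h = 1/(-15) = -1/15 ≈ -0.066667)
k(s, Z) = -39 (k(s, Z) = 3*(-13) = -39)
v(S) = -1/(15*S)
w(E, g) = 7 + 2*E*(-170 + g) (w(E, g) = 7 + (E + E)*(g - 170) = 7 + (2*E)*(-170 + g) = 7 + 2*E*(-170 + g))
b(k(-3, 7)) - w(27, v(6)) = -39 - (7 - 340*27 + 2*27*(-1/15/6)) = -39 - (7 - 9180 + 2*27*(-1/15*1/6)) = -39 - (7 - 9180 + 2*27*(-1/90)) = -39 - (7 - 9180 - 3/5) = -39 - 1*(-45868/5) = -39 + 45868/5 = 45673/5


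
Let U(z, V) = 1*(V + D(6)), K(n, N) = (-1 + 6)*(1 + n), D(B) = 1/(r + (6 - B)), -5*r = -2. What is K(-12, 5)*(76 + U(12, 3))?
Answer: -8965/2 ≈ -4482.5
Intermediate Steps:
r = ⅖ (r = -⅕*(-2) = ⅖ ≈ 0.40000)
D(B) = 1/(32/5 - B) (D(B) = 1/(⅖ + (6 - B)) = 1/(32/5 - B))
K(n, N) = 5 + 5*n (K(n, N) = 5*(1 + n) = 5 + 5*n)
U(z, V) = 5/2 + V (U(z, V) = 1*(V + 5/(32 - 5*6)) = 1*(V + 5/(32 - 30)) = 1*(V + 5/2) = 1*(5/2 + V) = 5/2 + V)
K(-12, 5)*(76 + U(12, 3)) = (5 + 5*(-12))*(76 + (5/2 + 3)) = (5 - 60)*(76 + 11/2) = -55*163/2 = -8965/2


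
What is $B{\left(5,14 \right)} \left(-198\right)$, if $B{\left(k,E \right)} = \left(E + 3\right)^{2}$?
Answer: $-57222$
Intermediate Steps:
$B{\left(k,E \right)} = \left(3 + E\right)^{2}$
$B{\left(5,14 \right)} \left(-198\right) = \left(3 + 14\right)^{2} \left(-198\right) = 17^{2} \left(-198\right) = 289 \left(-198\right) = -57222$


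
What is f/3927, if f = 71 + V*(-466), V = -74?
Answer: 34555/3927 ≈ 8.7993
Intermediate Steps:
f = 34555 (f = 71 - 74*(-466) = 71 + 34484 = 34555)
f/3927 = 34555/3927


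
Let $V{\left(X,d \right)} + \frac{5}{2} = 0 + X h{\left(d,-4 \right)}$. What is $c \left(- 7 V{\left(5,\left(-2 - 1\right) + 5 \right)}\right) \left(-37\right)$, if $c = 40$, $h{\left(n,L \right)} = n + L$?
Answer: $-129500$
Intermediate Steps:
$h{\left(n,L \right)} = L + n$
$V{\left(X,d \right)} = - \frac{5}{2} + X \left(-4 + d\right)$ ($V{\left(X,d \right)} = - \frac{5}{2} + \left(0 + X \left(-4 + d\right)\right) = - \frac{5}{2} + X \left(-4 + d\right)$)
$c \left(- 7 V{\left(5,\left(-2 - 1\right) + 5 \right)}\right) \left(-37\right) = 40 \left(- 7 \left(- \frac{5}{2} + 5 \left(-4 + \left(\left(-2 - 1\right) + 5\right)\right)\right)\right) \left(-37\right) = 40 \left(- 7 \left(- \frac{5}{2} + 5 \left(-4 + \left(-3 + 5\right)\right)\right)\right) \left(-37\right) = 40 \left(- 7 \left(- \frac{5}{2} + 5 \left(-4 + 2\right)\right)\right) \left(-37\right) = 40 \left(- 7 \left(- \frac{5}{2} + 5 \left(-2\right)\right)\right) \left(-37\right) = 40 \left(- 7 \left(- \frac{5}{2} - 10\right)\right) \left(-37\right) = 40 \left(\left(-7\right) \left(- \frac{25}{2}\right)\right) \left(-37\right) = 40 \cdot \frac{175}{2} \left(-37\right) = 3500 \left(-37\right) = -129500$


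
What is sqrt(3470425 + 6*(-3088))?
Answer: sqrt(3451897) ≈ 1857.9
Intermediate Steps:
sqrt(3470425 + 6*(-3088)) = sqrt(3470425 - 18528) = sqrt(3451897)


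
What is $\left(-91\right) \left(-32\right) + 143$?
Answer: $3055$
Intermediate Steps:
$\left(-91\right) \left(-32\right) + 143 = 2912 + 143 = 3055$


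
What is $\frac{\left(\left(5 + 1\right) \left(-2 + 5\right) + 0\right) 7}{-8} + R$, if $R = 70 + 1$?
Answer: $\frac{221}{4} \approx 55.25$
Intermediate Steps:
$R = 71$
$\frac{\left(\left(5 + 1\right) \left(-2 + 5\right) + 0\right) 7}{-8} + R = \frac{\left(\left(5 + 1\right) \left(-2 + 5\right) + 0\right) 7}{-8} + 71 = \left(6 \cdot 3 + 0\right) 7 \left(- \frac{1}{8}\right) + 71 = \left(18 + 0\right) 7 \left(- \frac{1}{8}\right) + 71 = 18 \cdot 7 \left(- \frac{1}{8}\right) + 71 = 126 \left(- \frac{1}{8}\right) + 71 = - \frac{63}{4} + 71 = \frac{221}{4}$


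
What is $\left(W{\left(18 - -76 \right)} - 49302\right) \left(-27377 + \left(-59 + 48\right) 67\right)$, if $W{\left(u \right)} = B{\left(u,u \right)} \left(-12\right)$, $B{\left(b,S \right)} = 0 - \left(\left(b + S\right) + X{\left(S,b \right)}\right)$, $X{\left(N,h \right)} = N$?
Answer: $1290938652$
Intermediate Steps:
$B{\left(b,S \right)} = - b - 2 S$ ($B{\left(b,S \right)} = 0 - \left(\left(b + S\right) + S\right) = 0 - \left(\left(S + b\right) + S\right) = 0 - \left(b + 2 S\right) = - b - 2 S$)
$W{\left(u \right)} = 36 u$ ($W{\left(u \right)} = \left(- u - 2 u\right) \left(-12\right) = - 3 u \left(-12\right) = 36 u$)
$\left(W{\left(18 - -76 \right)} - 49302\right) \left(-27377 + \left(-59 + 48\right) 67\right) = \left(36 \left(18 - -76\right) - 49302\right) \left(-27377 + \left(-59 + 48\right) 67\right) = \left(36 \left(18 + 76\right) - 49302\right) \left(-27377 - 737\right) = \left(36 \cdot 94 - 49302\right) \left(-27377 - 737\right) = \left(3384 - 49302\right) \left(-28114\right) = \left(-45918\right) \left(-28114\right) = 1290938652$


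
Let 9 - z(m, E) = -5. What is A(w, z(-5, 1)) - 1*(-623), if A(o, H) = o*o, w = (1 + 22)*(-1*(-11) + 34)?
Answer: 1071848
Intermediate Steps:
z(m, E) = 14 (z(m, E) = 9 - 1*(-5) = 9 + 5 = 14)
w = 1035 (w = 23*(11 + 34) = 23*45 = 1035)
A(o, H) = o²
A(w, z(-5, 1)) - 1*(-623) = 1035² - 1*(-623) = 1071225 + 623 = 1071848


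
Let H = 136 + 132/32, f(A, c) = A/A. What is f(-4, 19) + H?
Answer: 1129/8 ≈ 141.13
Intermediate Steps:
f(A, c) = 1
H = 1121/8 (H = 136 + 132*(1/32) = 136 + 33/8 = 1121/8 ≈ 140.13)
f(-4, 19) + H = 1 + 1121/8 = 1129/8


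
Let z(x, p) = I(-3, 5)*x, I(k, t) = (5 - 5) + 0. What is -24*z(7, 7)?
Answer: 0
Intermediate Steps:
I(k, t) = 0 (I(k, t) = 0 + 0 = 0)
z(x, p) = 0 (z(x, p) = 0*x = 0)
-24*z(7, 7) = -24*0 = 0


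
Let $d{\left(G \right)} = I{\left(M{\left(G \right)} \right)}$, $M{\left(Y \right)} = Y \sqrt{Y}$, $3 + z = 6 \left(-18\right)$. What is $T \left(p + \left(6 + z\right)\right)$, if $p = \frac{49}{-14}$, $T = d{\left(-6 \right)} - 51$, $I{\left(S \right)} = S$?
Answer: $\frac{11067}{2} + 651 i \sqrt{6} \approx 5533.5 + 1594.6 i$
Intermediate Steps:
$z = -111$ ($z = -3 + 6 \left(-18\right) = -3 - 108 = -111$)
$M{\left(Y \right)} = Y^{\frac{3}{2}}$
$d{\left(G \right)} = G^{\frac{3}{2}}$
$T = -51 - 6 i \sqrt{6}$ ($T = \left(-6\right)^{\frac{3}{2}} - 51 = - 6 i \sqrt{6} - 51 = -51 - 6 i \sqrt{6} \approx -51.0 - 14.697 i$)
$p = - \frac{7}{2}$ ($p = 49 \left(- \frac{1}{14}\right) = - \frac{7}{2} \approx -3.5$)
$T \left(p + \left(6 + z\right)\right) = \left(-51 - 6 i \sqrt{6}\right) \left(- \frac{7}{2} + \left(6 - 111\right)\right) = \left(-51 - 6 i \sqrt{6}\right) \left(- \frac{7}{2} - 105\right) = \left(-51 - 6 i \sqrt{6}\right) \left(- \frac{217}{2}\right) = \frac{11067}{2} + 651 i \sqrt{6}$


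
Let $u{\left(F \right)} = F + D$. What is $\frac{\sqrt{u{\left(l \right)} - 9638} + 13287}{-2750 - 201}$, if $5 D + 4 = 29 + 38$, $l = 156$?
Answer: $- \frac{13287}{2951} - \frac{i \sqrt{236735}}{14755} \approx -4.5025 - 0.032976 i$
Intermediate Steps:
$D = \frac{63}{5}$ ($D = - \frac{4}{5} + \frac{29 + 38}{5} = - \frac{4}{5} + \frac{1}{5} \cdot 67 = - \frac{4}{5} + \frac{67}{5} = \frac{63}{5} \approx 12.6$)
$u{\left(F \right)} = \frac{63}{5} + F$ ($u{\left(F \right)} = F + \frac{63}{5} = \frac{63}{5} + F$)
$\frac{\sqrt{u{\left(l \right)} - 9638} + 13287}{-2750 - 201} = \frac{\sqrt{\left(\frac{63}{5} + 156\right) - 9638} + 13287}{-2750 - 201} = \frac{\sqrt{\frac{843}{5} - 9638} + 13287}{-2951} = \left(\sqrt{- \frac{47347}{5}} + 13287\right) \left(- \frac{1}{2951}\right) = \left(\frac{i \sqrt{236735}}{5} + 13287\right) \left(- \frac{1}{2951}\right) = \left(13287 + \frac{i \sqrt{236735}}{5}\right) \left(- \frac{1}{2951}\right) = - \frac{13287}{2951} - \frac{i \sqrt{236735}}{14755}$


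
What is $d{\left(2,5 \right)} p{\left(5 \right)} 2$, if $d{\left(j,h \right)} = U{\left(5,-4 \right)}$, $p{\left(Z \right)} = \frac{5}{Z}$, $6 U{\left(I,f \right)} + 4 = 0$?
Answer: $- \frac{4}{3} \approx -1.3333$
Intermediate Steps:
$U{\left(I,f \right)} = - \frac{2}{3}$ ($U{\left(I,f \right)} = - \frac{2}{3} + \frac{1}{6} \cdot 0 = - \frac{2}{3} + 0 = - \frac{2}{3}$)
$d{\left(j,h \right)} = - \frac{2}{3}$
$d{\left(2,5 \right)} p{\left(5 \right)} 2 = - \frac{2 \cdot \frac{5}{5}}{3} \cdot 2 = - \frac{2 \cdot 5 \cdot \frac{1}{5}}{3} \cdot 2 = \left(- \frac{2}{3}\right) 1 \cdot 2 = \left(- \frac{2}{3}\right) 2 = - \frac{4}{3}$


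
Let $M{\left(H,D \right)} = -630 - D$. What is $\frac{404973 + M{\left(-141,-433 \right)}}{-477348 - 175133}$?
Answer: $- \frac{404776}{652481} \approx -0.62036$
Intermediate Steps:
$\frac{404973 + M{\left(-141,-433 \right)}}{-477348 - 175133} = \frac{404973 - 197}{-477348 - 175133} = \frac{404973 + \left(-630 + 433\right)}{-652481} = \left(404973 - 197\right) \left(- \frac{1}{652481}\right) = 404776 \left(- \frac{1}{652481}\right) = - \frac{404776}{652481}$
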